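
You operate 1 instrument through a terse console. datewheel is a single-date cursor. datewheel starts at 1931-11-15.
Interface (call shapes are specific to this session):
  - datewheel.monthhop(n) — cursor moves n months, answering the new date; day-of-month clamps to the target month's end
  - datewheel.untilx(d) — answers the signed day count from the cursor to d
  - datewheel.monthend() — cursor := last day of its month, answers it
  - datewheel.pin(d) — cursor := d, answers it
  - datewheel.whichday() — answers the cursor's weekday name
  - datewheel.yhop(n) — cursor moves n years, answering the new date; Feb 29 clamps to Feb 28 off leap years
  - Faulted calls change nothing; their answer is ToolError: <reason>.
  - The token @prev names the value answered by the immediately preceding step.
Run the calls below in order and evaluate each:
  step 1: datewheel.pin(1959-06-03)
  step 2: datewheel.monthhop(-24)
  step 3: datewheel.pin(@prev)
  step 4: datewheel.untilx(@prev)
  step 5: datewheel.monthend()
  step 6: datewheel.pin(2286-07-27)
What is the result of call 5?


-- 1. datewheel.pin(d: 1959-06-03) -> 1959-06-03
-- 2. datewheel.monthhop(n: -24) -> 1957-06-03
-- 3. datewheel.pin(d: @prev) -> 1957-06-03
-- 4. datewheel.untilx(d: @prev) -> 0
-- 5. datewheel.monthend() -> 1957-06-30
-- 6. datewheel.pin(d: 2286-07-27) -> 2286-07-27

Answer: 1957-06-30


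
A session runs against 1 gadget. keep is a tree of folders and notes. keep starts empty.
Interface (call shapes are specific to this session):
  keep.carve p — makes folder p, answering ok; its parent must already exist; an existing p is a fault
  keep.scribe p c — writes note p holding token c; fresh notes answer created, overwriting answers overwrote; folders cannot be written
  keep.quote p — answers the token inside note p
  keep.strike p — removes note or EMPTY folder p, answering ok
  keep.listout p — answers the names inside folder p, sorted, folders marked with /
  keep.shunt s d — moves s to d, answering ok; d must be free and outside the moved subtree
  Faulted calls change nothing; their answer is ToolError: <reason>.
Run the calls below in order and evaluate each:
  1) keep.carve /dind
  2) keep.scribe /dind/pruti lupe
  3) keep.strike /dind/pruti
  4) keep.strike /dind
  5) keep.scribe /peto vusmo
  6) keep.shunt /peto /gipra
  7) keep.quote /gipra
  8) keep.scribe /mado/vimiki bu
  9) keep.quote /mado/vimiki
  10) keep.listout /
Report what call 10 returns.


~$ carve p→/dind
[out] ok
~$ scribe p→/dind/pruti c→lupe
[out] created
~$ strike p→/dind/pruti
[out] ok
~$ strike p→/dind
[out] ok
~$ scribe p→/peto c→vusmo
[out] created
~$ shunt s→/peto d→/gipra
[out] ok
~$ quote p→/gipra
[out] vusmo
~$ scribe p→/mado/vimiki c→bu
[out] ToolError: no parent
~$ quote p→/mado/vimiki
[out] ToolError: not found
~$ listout p→/
[out] [gipra]

Answer: [gipra]


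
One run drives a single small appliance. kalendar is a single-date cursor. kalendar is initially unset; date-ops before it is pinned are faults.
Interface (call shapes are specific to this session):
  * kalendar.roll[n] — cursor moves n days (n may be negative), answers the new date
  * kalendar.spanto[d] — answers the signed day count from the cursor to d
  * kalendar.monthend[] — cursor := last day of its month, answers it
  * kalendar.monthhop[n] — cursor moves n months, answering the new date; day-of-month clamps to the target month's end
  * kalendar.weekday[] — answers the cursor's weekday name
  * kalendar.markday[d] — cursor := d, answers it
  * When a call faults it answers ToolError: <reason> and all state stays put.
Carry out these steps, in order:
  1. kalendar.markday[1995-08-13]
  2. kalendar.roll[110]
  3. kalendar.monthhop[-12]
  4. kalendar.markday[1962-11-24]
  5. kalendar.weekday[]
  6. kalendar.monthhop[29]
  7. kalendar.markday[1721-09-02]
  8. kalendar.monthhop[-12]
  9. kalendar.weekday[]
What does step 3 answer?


→ kalendar.markday(d='1995-08-13')
← 1995-08-13
→ kalendar.roll(n='110')
← 1995-12-01
→ kalendar.monthhop(n='-12')
← 1994-12-01
→ kalendar.markday(d='1962-11-24')
← 1962-11-24
→ kalendar.weekday()
← Saturday
→ kalendar.monthhop(n='29')
← 1965-04-24
→ kalendar.markday(d='1721-09-02')
← 1721-09-02
→ kalendar.monthhop(n='-12')
← 1720-09-02
→ kalendar.weekday()
← Monday

Answer: 1994-12-01


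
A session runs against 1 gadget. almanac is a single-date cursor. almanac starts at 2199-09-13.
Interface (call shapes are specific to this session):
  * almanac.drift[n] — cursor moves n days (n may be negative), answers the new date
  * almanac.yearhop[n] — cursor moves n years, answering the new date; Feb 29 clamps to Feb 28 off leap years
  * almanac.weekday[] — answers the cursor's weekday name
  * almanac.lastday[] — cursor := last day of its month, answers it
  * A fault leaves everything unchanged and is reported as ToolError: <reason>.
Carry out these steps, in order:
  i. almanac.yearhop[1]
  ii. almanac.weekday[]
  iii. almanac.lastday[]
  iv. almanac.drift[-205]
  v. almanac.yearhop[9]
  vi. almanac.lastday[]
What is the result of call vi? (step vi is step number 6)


[in] almanac.yearhop n→1
[out] 2200-09-13
[in] almanac.weekday
[out] Saturday
[in] almanac.lastday
[out] 2200-09-30
[in] almanac.drift n→-205
[out] 2200-03-09
[in] almanac.yearhop n→9
[out] 2209-03-09
[in] almanac.lastday
[out] 2209-03-31

Answer: 2209-03-31


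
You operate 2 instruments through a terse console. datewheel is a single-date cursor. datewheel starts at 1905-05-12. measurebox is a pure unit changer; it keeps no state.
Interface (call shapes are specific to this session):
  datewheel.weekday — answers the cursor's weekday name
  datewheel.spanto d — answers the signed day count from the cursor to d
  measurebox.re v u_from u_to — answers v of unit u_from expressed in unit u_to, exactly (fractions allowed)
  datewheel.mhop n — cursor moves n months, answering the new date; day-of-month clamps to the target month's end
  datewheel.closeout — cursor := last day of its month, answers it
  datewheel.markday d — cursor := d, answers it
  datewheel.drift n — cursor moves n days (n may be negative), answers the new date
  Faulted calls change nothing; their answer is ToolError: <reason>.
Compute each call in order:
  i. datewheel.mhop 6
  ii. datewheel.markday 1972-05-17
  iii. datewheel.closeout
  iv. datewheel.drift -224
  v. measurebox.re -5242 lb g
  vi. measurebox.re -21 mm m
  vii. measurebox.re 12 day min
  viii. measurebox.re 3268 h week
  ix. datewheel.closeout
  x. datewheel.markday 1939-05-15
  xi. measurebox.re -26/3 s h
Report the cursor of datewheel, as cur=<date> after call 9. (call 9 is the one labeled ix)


Invoking mhop(n=6), which returns 1905-11-12.
Next I call markday(d=1972-05-17), → 1972-05-17.
I invoke closeout, and see 1972-05-31.
I call drift(n=-224), → 1971-10-20.
Next I call re(v=-5242, u_from=lb, u_to=g), and see -118886560177/50000.
Invoking re(v=-21, u_from=mm, u_to=m), and observe -21/1000.
I use re(v=12, u_from=day, u_to=min), yielding 17280.
I call re(v=3268, u_from=h, u_to=week), and see 817/42.
I use closeout(), and get 1971-10-31.
Using markday(d=1939-05-15), which returns 1939-05-15.
Now I run re(v=-26/3, u_from=s, u_to=h), which returns -13/5400.

Answer: cur=1971-10-31


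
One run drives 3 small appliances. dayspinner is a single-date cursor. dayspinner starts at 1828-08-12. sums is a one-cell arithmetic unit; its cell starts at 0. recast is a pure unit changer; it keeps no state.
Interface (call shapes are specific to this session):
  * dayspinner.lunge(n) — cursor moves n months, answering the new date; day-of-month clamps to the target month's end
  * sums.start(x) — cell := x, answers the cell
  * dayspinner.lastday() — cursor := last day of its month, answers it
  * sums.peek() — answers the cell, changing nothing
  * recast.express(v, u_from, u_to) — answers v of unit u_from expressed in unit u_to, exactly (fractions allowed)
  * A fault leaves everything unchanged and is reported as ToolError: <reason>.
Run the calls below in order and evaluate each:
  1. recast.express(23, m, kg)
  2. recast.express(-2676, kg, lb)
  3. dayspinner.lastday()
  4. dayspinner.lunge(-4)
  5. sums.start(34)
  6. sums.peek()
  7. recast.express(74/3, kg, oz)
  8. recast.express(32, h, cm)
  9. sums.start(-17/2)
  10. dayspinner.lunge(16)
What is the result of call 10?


Answer: 1829-08-30

Derivation:
$ recast.express 23 m kg
[out] ToolError: incompatible units
$ recast.express -2676 kg lb
[out] -267600000000/45359237
$ dayspinner.lastday
[out] 1828-08-31
$ dayspinner.lunge -4
[out] 1828-04-30
$ sums.start 34
[out] 34
$ sums.peek
[out] 34
$ recast.express 74/3 kg oz
[out] 118400000000/136077711
$ recast.express 32 h cm
[out] ToolError: incompatible units
$ sums.start -17/2
[out] -17/2
$ dayspinner.lunge 16
[out] 1829-08-30


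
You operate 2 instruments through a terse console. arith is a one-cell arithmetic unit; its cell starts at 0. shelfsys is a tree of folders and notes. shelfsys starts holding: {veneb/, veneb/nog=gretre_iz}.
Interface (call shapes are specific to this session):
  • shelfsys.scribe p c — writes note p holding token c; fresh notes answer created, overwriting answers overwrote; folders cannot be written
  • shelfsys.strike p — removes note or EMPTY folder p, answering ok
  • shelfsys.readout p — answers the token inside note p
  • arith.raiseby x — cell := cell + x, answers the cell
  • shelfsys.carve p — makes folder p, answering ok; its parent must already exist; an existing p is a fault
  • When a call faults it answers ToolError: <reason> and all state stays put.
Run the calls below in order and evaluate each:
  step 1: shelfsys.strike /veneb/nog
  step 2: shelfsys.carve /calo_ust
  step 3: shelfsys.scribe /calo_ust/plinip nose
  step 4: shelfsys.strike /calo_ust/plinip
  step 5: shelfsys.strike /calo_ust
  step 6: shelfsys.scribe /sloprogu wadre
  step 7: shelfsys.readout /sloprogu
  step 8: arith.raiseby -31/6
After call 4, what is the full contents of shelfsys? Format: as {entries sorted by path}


Answer: {calo_ust/, veneb/}

Derivation:
·→ shelfsys.strike(p: /veneb/nog)
·← ok
·→ shelfsys.carve(p: /calo_ust)
·← ok
·→ shelfsys.scribe(p: /calo_ust/plinip, c: nose)
·← created
·→ shelfsys.strike(p: /calo_ust/plinip)
·← ok
·→ shelfsys.strike(p: /calo_ust)
·← ok
·→ shelfsys.scribe(p: /sloprogu, c: wadre)
·← created
·→ shelfsys.readout(p: /sloprogu)
·← wadre
·→ arith.raiseby(x: -31/6)
·← -31/6


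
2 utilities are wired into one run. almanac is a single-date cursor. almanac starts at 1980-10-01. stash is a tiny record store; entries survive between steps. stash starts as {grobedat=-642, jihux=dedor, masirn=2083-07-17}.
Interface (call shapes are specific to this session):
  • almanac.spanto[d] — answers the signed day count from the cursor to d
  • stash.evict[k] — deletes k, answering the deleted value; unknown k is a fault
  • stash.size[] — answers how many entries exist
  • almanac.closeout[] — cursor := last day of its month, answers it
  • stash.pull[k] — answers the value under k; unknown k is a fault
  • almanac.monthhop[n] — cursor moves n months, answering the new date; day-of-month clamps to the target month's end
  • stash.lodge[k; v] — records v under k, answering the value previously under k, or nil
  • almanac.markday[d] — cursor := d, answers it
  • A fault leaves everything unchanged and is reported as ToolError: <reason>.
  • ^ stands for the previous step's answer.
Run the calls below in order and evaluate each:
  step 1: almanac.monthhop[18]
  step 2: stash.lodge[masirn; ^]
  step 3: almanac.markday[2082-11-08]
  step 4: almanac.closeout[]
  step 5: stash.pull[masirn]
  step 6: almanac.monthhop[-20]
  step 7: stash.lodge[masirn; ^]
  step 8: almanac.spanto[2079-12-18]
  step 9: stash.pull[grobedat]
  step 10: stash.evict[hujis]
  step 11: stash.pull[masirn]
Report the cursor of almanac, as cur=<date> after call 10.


Answer: cur=2081-03-30

Derivation:
// monthhop(18) : 1982-04-01
// lodge(masirn, ^) : 2083-07-17
// markday(2082-11-08) : 2082-11-08
// closeout() : 2082-11-30
// pull(masirn) : 1982-04-01
// monthhop(-20) : 2081-03-30
// lodge(masirn, ^) : 1982-04-01
// spanto(2079-12-18) : -468
// pull(grobedat) : -642
// evict(hujis) : ToolError: no such key hujis
// pull(masirn) : 2081-03-30


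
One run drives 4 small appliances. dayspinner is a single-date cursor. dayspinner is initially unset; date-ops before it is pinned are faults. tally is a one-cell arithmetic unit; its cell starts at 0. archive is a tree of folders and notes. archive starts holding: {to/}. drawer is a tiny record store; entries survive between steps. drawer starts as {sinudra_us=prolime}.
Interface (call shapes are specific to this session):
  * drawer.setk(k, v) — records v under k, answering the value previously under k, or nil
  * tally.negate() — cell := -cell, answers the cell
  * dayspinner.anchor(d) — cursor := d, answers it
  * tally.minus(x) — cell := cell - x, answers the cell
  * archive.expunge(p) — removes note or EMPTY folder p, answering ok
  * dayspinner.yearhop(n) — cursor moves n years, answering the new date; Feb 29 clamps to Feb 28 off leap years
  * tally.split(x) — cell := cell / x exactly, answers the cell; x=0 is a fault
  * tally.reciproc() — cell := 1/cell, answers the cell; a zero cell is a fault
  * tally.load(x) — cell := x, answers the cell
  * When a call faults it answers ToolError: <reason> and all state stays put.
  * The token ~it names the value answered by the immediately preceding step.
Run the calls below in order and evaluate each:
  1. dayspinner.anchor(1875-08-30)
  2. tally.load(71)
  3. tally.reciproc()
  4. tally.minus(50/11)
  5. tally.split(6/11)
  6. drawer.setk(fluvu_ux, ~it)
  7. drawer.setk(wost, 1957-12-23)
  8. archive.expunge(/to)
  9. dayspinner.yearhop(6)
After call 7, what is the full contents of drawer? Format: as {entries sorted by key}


Answer: {fluvu_ux=-3539/426, sinudra_us=prolime, wost=1957-12-23}

Derivation:
CALL anchor[d=1875-08-30]
RET  1875-08-30
CALL load[x=71]
RET  71
CALL reciproc[]
RET  1/71
CALL minus[x=50/11]
RET  -3539/781
CALL split[x=6/11]
RET  -3539/426
CALL setk[k=fluvu_ux; v=~it]
RET  nil
CALL setk[k=wost; v=1957-12-23]
RET  nil
CALL expunge[p=/to]
RET  ok
CALL yearhop[n=6]
RET  1881-08-30


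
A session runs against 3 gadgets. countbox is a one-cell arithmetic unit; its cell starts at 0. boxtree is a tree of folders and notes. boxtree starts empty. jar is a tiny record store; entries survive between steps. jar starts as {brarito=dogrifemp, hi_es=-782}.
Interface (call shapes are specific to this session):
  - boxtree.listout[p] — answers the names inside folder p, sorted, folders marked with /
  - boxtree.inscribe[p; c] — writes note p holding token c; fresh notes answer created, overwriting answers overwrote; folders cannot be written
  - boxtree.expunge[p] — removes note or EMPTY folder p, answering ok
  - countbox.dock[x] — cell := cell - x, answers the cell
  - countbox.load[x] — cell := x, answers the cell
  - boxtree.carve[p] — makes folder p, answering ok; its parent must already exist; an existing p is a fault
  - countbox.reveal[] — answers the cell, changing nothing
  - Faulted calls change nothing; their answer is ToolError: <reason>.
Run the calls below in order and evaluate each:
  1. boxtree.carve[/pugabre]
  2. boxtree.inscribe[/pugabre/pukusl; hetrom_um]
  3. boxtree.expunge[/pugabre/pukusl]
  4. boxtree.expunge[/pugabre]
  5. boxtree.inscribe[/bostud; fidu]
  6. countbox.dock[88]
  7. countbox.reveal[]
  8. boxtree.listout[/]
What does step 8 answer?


Answer: [bostud]

Derivation:
I use boxtree.carve using p=/pugabre, → ok.
Using boxtree.inscribe using p=/pugabre/pukusl, c=hetrom_um, — result: created.
I invoke boxtree.expunge using p=/pugabre/pukusl, giving ok.
I run boxtree.expunge using p=/pugabre, which returns ok.
I use boxtree.inscribe using p=/bostud, c=fidu, which returns created.
Next I call countbox.dock using x=88, giving -88.
Invoking countbox.reveal(), giving -88.
I call boxtree.listout using p=/, which returns [bostud].


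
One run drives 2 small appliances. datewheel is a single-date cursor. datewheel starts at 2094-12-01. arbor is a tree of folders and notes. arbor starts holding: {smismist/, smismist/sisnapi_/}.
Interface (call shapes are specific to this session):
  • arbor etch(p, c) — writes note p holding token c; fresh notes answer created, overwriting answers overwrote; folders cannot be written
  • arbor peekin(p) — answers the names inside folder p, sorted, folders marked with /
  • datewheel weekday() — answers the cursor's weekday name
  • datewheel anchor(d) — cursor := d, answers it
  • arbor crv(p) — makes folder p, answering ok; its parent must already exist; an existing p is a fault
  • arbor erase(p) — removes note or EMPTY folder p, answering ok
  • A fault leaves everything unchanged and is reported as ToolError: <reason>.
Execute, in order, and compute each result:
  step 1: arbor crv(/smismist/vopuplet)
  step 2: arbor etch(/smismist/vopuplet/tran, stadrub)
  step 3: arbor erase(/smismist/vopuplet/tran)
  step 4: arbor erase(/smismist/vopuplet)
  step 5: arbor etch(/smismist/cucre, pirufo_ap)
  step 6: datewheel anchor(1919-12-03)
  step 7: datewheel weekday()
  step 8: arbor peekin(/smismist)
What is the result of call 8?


$ arbor crv p: /smismist/vopuplet
[out] ok
$ arbor etch p: /smismist/vopuplet/tran c: stadrub
[out] created
$ arbor erase p: /smismist/vopuplet/tran
[out] ok
$ arbor erase p: /smismist/vopuplet
[out] ok
$ arbor etch p: /smismist/cucre c: pirufo_ap
[out] created
$ datewheel anchor d: 1919-12-03
[out] 1919-12-03
$ datewheel weekday
[out] Wednesday
$ arbor peekin p: /smismist
[out] [cucre, sisnapi_/]

Answer: [cucre, sisnapi_/]


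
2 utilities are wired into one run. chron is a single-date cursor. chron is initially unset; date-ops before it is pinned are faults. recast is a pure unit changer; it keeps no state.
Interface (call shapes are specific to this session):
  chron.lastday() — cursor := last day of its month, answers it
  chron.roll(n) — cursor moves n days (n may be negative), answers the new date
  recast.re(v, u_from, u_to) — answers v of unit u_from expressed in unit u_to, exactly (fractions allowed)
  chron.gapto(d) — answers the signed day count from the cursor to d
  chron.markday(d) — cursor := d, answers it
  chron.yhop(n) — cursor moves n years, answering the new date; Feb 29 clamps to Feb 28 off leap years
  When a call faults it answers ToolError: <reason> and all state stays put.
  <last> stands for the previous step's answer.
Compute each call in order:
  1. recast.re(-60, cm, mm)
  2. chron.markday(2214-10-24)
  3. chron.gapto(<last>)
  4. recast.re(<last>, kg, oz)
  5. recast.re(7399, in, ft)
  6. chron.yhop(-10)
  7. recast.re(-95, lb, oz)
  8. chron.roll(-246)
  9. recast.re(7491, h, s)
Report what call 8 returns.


Answer: 2204-02-21

Derivation:
% recast.re(v='-60', u_from='cm', u_to='mm') -> -600
% chron.markday(d='2214-10-24') -> 2214-10-24
% chron.gapto(d='<last>') -> 0
% recast.re(v='<last>', u_from='kg', u_to='oz') -> 0
% recast.re(v='7399', u_from='in', u_to='ft') -> 7399/12
% chron.yhop(n='-10') -> 2204-10-24
% recast.re(v='-95', u_from='lb', u_to='oz') -> -1520
% chron.roll(n='-246') -> 2204-02-21
% recast.re(v='7491', u_from='h', u_to='s') -> 26967600


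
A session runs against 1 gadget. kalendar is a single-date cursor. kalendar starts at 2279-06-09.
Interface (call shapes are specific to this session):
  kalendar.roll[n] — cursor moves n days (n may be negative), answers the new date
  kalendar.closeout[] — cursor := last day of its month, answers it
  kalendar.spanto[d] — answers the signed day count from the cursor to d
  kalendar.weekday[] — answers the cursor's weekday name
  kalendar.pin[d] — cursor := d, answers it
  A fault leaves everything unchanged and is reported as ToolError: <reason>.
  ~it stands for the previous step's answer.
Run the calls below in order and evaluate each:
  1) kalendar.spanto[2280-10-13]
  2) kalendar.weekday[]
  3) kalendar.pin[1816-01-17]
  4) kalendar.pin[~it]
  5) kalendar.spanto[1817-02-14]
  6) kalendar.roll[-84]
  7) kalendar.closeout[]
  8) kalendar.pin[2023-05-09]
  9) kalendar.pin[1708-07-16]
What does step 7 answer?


Calling kalendar.spanto using d: 2280-10-13, and see 492.
Now I run kalendar.weekday: Monday.
Using kalendar.pin using d: 1816-01-17, and observe 1816-01-17.
Using kalendar.pin using d: ~it, — result: 1816-01-17.
Then kalendar.spanto using d: 1817-02-14, and see 394.
I invoke kalendar.roll using n: -84, and observe 1815-10-25.
Invoking kalendar.closeout(), and get 1815-10-31.
I try kalendar.pin using d: 2023-05-09, and get 2023-05-09.
I invoke kalendar.pin using d: 1708-07-16, and see 1708-07-16.

Answer: 1815-10-31


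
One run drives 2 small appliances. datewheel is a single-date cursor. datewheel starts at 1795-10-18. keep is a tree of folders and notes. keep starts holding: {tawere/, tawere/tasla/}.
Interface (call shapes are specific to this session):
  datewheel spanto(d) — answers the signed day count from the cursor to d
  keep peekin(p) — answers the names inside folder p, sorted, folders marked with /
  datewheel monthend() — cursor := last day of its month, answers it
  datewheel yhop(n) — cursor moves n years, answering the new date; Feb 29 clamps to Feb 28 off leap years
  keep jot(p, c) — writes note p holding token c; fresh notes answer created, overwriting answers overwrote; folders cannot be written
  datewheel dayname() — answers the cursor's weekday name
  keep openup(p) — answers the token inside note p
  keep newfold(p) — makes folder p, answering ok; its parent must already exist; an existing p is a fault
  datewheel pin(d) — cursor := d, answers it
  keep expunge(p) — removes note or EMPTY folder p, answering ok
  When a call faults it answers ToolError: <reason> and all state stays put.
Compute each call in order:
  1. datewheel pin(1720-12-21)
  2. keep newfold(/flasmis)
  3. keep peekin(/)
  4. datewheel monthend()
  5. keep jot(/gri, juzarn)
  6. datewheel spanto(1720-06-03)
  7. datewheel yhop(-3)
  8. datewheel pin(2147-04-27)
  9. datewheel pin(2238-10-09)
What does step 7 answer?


Answer: 1717-12-31

Derivation:
// 1. datewheel pin(d→1720-12-21) : 1720-12-21
// 2. keep newfold(p→/flasmis) : ok
// 3. keep peekin(p→/) : [flasmis/, tawere/]
// 4. datewheel monthend() : 1720-12-31
// 5. keep jot(p→/gri, c→juzarn) : created
// 6. datewheel spanto(d→1720-06-03) : -211
// 7. datewheel yhop(n→-3) : 1717-12-31
// 8. datewheel pin(d→2147-04-27) : 2147-04-27
// 9. datewheel pin(d→2238-10-09) : 2238-10-09


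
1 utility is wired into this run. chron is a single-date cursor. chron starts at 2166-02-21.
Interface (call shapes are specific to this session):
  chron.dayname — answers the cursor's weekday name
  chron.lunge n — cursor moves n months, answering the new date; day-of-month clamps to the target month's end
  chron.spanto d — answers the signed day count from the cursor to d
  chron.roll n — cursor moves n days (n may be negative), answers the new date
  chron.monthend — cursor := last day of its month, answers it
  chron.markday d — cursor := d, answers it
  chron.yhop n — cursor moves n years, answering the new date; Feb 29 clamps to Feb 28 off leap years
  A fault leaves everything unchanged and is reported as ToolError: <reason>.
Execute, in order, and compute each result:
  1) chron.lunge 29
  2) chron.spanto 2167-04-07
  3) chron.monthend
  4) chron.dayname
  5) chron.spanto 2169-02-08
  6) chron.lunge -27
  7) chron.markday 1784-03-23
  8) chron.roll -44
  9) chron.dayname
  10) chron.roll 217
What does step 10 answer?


Answer: 1784-09-12

Derivation:
·→ lunge(n→29)
·← 2168-07-21
·→ spanto(d→2167-04-07)
·← -471
·→ monthend()
·← 2168-07-31
·→ dayname()
·← Sunday
·→ spanto(d→2169-02-08)
·← 192
·→ lunge(n→-27)
·← 2166-04-30
·→ markday(d→1784-03-23)
·← 1784-03-23
·→ roll(n→-44)
·← 1784-02-08
·→ dayname()
·← Sunday
·→ roll(n→217)
·← 1784-09-12


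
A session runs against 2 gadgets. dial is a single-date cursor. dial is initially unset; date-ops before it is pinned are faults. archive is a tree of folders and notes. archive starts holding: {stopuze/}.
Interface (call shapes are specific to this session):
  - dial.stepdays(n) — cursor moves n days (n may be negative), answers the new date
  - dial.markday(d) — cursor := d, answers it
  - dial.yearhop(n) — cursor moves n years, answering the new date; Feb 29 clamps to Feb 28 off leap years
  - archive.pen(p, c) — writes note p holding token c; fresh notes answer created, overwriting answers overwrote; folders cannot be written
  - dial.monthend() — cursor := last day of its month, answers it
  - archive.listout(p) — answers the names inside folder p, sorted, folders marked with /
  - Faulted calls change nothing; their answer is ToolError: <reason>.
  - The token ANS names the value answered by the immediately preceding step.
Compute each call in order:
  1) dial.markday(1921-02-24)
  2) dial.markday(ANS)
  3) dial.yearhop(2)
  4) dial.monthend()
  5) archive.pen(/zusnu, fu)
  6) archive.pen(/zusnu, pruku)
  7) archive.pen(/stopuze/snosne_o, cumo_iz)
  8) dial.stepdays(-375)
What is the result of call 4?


Act: dial.markday[d='1921-02-24']
Obs: 1921-02-24
Act: dial.markday[d='ANS']
Obs: 1921-02-24
Act: dial.yearhop[n='2']
Obs: 1923-02-24
Act: dial.monthend[]
Obs: 1923-02-28
Act: archive.pen[p='/zusnu'; c='fu']
Obs: created
Act: archive.pen[p='/zusnu'; c='pruku']
Obs: overwrote
Act: archive.pen[p='/stopuze/snosne_o'; c='cumo_iz']
Obs: created
Act: dial.stepdays[n='-375']
Obs: 1922-02-18

Answer: 1923-02-28


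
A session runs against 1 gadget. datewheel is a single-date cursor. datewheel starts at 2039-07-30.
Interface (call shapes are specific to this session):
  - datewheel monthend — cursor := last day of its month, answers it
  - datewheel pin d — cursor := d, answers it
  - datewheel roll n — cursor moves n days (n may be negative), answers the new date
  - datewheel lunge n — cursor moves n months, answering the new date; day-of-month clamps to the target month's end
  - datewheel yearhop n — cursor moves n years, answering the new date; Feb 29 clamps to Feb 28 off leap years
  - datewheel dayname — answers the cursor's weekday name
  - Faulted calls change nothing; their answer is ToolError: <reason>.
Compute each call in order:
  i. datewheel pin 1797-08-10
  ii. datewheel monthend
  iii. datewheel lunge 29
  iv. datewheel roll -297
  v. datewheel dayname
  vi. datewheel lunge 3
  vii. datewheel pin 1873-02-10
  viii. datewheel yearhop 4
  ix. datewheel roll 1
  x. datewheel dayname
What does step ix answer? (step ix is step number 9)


Answer: 1877-02-11

Derivation:
Do: datewheel pin[d=1797-08-10]
See: 1797-08-10
Do: datewheel monthend[]
See: 1797-08-31
Do: datewheel lunge[n=29]
See: 1800-01-31
Do: datewheel roll[n=-297]
See: 1799-04-09
Do: datewheel dayname[]
See: Tuesday
Do: datewheel lunge[n=3]
See: 1799-07-09
Do: datewheel pin[d=1873-02-10]
See: 1873-02-10
Do: datewheel yearhop[n=4]
See: 1877-02-10
Do: datewheel roll[n=1]
See: 1877-02-11
Do: datewheel dayname[]
See: Sunday


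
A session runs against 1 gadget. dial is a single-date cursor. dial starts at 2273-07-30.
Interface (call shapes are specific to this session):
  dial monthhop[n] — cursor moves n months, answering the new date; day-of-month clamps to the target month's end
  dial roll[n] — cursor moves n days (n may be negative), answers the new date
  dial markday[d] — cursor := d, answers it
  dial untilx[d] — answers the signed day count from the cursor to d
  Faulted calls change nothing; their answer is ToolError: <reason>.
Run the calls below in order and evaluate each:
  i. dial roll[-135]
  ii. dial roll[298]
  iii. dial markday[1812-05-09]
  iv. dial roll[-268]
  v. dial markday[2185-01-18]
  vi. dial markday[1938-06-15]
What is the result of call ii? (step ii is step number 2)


Step: dial roll[n→-135]
Result: 2273-03-17
Step: dial roll[n→298]
Result: 2274-01-09
Step: dial markday[d→1812-05-09]
Result: 1812-05-09
Step: dial roll[n→-268]
Result: 1811-08-15
Step: dial markday[d→2185-01-18]
Result: 2185-01-18
Step: dial markday[d→1938-06-15]
Result: 1938-06-15

Answer: 2274-01-09


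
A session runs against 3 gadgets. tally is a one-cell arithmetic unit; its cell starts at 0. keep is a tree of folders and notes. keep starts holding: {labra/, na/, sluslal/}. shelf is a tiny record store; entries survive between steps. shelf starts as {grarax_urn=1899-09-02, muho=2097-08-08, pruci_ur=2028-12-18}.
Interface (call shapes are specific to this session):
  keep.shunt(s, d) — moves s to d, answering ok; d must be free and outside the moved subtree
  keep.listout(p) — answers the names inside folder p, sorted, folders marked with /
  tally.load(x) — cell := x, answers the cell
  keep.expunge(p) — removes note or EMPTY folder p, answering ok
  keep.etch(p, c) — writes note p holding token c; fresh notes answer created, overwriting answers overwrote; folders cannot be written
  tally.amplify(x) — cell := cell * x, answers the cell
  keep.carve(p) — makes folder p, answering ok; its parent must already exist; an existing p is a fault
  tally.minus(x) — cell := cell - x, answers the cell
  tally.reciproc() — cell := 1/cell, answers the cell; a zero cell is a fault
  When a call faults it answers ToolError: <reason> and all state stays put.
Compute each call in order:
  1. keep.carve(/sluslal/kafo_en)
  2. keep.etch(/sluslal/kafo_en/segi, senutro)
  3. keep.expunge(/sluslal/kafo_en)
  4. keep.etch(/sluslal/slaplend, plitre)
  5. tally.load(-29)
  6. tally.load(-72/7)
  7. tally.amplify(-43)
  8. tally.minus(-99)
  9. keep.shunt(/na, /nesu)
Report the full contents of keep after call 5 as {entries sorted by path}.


Answer: {labra/, na/, sluslal/, sluslal/kafo_en/, sluslal/kafo_en/segi=senutro, sluslal/slaplend=plitre}

Derivation:
> keep.carve p='/sluslal/kafo_en'
  ok
> keep.etch p='/sluslal/kafo_en/segi' c='senutro'
  created
> keep.expunge p='/sluslal/kafo_en'
  ToolError: not empty
> keep.etch p='/sluslal/slaplend' c='plitre'
  created
> tally.load x='-29'
  -29
> tally.load x='-72/7'
  -72/7
> tally.amplify x='-43'
  3096/7
> tally.minus x='-99'
  3789/7
> keep.shunt s='/na' d='/nesu'
  ok


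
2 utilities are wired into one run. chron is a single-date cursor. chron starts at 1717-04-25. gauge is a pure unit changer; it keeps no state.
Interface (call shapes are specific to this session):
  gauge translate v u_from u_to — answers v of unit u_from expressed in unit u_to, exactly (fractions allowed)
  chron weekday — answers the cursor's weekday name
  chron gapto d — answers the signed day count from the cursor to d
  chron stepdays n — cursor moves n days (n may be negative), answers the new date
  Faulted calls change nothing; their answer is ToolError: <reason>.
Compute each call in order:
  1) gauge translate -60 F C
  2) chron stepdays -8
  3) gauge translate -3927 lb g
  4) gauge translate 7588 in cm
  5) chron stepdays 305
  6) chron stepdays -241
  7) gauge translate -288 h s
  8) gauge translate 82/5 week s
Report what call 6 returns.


CALL gauge translate[v=-60; u_from=F; u_to=C]
RET  -460/9
CALL chron stepdays[n=-8]
RET  1717-04-17
CALL gauge translate[v=-3927; u_from=lb; u_to=g]
RET  -178125723699/100000
CALL gauge translate[v=7588; u_from=in; u_to=cm]
RET  481838/25
CALL chron stepdays[n=305]
RET  1718-02-16
CALL chron stepdays[n=-241]
RET  1717-06-20
CALL gauge translate[v=-288; u_from=h; u_to=s]
RET  -1036800
CALL gauge translate[v=82/5; u_from=week; u_to=s]
RET  9918720

Answer: 1717-06-20


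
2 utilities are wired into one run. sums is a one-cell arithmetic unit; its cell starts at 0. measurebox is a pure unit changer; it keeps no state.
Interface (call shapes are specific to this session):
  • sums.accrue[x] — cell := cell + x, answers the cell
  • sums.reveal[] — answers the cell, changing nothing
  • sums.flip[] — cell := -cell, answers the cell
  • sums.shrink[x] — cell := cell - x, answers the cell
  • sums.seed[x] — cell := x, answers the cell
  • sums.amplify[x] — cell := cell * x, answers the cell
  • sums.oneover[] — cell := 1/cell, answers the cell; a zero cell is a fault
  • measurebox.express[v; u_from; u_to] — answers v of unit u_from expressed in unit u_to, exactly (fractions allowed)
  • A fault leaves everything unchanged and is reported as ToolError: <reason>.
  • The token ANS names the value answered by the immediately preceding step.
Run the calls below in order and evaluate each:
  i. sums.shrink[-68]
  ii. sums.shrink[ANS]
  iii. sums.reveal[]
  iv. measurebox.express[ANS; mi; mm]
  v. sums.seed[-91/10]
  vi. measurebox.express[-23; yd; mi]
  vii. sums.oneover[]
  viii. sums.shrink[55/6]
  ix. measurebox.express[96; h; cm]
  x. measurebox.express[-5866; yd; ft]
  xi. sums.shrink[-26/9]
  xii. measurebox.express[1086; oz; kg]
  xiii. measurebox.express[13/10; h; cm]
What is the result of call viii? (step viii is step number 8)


! shrink(x='-68') : 68
! shrink(x='ANS') : 0
! reveal() : 0
! express(v='ANS', u_from='mi', u_to='mm') : 0
! seed(x='-91/10') : -91/10
! express(v='-23', u_from='yd', u_to='mi') : -23/1760
! oneover() : -10/91
! shrink(x='55/6') : -5065/546
! express(v='96', u_from='h', u_to='cm') : ToolError: incompatible units
! express(v='-5866', u_from='yd', u_to='ft') : -17598
! shrink(x='-26/9') : -10463/1638
! express(v='1086', u_from='oz', u_to='kg') : 24630065691/800000000
! express(v='13/10', u_from='h', u_to='cm') : ToolError: incompatible units

Answer: -5065/546


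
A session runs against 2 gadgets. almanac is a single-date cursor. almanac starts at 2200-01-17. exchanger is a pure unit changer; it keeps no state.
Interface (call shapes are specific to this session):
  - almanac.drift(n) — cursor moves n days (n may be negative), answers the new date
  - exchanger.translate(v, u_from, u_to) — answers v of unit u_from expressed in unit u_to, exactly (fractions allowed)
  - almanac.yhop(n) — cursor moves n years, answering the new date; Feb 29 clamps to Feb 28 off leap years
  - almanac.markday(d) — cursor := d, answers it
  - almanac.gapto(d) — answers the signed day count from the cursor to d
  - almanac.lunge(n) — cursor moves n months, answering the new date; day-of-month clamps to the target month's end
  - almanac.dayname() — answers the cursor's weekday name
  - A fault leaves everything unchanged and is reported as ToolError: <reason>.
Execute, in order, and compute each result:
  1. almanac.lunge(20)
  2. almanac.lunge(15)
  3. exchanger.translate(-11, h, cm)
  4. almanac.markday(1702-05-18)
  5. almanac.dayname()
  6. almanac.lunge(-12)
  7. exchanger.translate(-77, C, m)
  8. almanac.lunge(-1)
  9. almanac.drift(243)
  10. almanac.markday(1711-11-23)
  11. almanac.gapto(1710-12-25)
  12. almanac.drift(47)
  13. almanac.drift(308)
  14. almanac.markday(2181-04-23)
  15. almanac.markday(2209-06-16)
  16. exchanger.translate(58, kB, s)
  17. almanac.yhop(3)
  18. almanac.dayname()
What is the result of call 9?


I use almanac.lunge with n→20, giving 2201-09-17.
I call almanac.lunge with n→15, yielding 2202-12-17.
Using exchanger.translate with v→-11, u_from→h, u_to→cm, — result: ToolError: incompatible units.
Then almanac.markday with d→1702-05-18, yielding 1702-05-18.
Using almanac.dayname: Thursday.
Invoking almanac.lunge with n→-12, which returns 1701-05-18.
I call exchanger.translate with v→-77, u_from→C, u_to→m, and see ToolError: incompatible units.
I invoke almanac.lunge with n→-1, and see 1701-04-18.
I try almanac.drift with n→243: 1701-12-17.
I invoke almanac.markday with d→1711-11-23: 1711-11-23.
I try almanac.gapto with d→1710-12-25, — result: -333.
Invoking almanac.drift with n→47, which returns 1712-01-09.
I invoke almanac.drift with n→308: 1712-11-12.
Now I run almanac.markday with d→2181-04-23, which returns 2181-04-23.
I run almanac.markday with d→2209-06-16, yielding 2209-06-16.
Now I run exchanger.translate with v→58, u_from→kB, u_to→s, and get ToolError: incompatible units.
Calling almanac.yhop with n→3, which returns 2212-06-16.
I invoke almanac.dayname, and get Tuesday.

Answer: 1701-12-17


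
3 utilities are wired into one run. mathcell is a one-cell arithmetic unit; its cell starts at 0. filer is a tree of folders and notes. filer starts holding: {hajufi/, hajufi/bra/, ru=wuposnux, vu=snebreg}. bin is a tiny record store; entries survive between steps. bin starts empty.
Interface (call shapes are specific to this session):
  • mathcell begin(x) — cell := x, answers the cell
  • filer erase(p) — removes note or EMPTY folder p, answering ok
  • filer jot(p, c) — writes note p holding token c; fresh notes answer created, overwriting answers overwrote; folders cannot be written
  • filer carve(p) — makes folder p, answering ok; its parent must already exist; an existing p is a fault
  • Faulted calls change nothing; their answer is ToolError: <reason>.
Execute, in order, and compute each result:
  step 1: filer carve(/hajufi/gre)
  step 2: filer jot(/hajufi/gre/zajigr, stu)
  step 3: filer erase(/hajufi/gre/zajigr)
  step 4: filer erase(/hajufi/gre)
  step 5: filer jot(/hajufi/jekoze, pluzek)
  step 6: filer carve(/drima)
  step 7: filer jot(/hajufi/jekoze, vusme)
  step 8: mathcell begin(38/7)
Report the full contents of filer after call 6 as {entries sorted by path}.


Do: filer carve[p='/hajufi/gre']
See: ok
Do: filer jot[p='/hajufi/gre/zajigr'; c='stu']
See: created
Do: filer erase[p='/hajufi/gre/zajigr']
See: ok
Do: filer erase[p='/hajufi/gre']
See: ok
Do: filer jot[p='/hajufi/jekoze'; c='pluzek']
See: created
Do: filer carve[p='/drima']
See: ok
Do: filer jot[p='/hajufi/jekoze'; c='vusme']
See: overwrote
Do: mathcell begin[x='38/7']
See: 38/7

Answer: {drima/, hajufi/, hajufi/bra/, hajufi/jekoze=pluzek, ru=wuposnux, vu=snebreg}


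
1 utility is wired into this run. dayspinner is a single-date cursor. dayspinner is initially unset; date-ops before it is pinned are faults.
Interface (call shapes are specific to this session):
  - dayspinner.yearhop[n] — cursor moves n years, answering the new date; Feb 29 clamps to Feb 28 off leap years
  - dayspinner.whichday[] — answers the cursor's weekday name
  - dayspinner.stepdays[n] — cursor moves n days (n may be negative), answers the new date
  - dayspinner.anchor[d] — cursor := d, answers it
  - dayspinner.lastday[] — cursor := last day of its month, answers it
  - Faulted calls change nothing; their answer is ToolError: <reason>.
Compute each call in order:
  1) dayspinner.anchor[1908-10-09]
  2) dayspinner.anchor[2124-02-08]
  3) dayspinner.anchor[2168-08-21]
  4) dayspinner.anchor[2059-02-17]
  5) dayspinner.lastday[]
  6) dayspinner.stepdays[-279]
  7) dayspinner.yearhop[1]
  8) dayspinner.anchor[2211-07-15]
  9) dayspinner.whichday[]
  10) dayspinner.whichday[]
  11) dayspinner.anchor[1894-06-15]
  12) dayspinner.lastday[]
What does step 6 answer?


Step: dayspinner.anchor[1908-10-09]
Result: 1908-10-09
Step: dayspinner.anchor[2124-02-08]
Result: 2124-02-08
Step: dayspinner.anchor[2168-08-21]
Result: 2168-08-21
Step: dayspinner.anchor[2059-02-17]
Result: 2059-02-17
Step: dayspinner.lastday[]
Result: 2059-02-28
Step: dayspinner.stepdays[-279]
Result: 2058-05-25
Step: dayspinner.yearhop[1]
Result: 2059-05-25
Step: dayspinner.anchor[2211-07-15]
Result: 2211-07-15
Step: dayspinner.whichday[]
Result: Monday
Step: dayspinner.whichday[]
Result: Monday
Step: dayspinner.anchor[1894-06-15]
Result: 1894-06-15
Step: dayspinner.lastday[]
Result: 1894-06-30

Answer: 2058-05-25


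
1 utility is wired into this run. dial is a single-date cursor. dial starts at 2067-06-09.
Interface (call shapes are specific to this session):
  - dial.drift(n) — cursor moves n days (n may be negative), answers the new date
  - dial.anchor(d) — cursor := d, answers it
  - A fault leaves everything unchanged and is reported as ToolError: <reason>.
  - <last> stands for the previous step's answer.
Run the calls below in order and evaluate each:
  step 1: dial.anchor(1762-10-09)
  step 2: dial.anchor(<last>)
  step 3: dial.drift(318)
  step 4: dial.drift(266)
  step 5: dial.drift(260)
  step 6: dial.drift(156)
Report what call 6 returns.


Next I call anchor using d: 1762-10-09, and see 1762-10-09.
Using anchor using d: <last>, → 1762-10-09.
Using drift using n: 318, and see 1763-08-23.
I run drift using n: 266: 1764-05-15.
I invoke drift using n: 260, and see 1765-01-30.
I invoke drift using n: 156: 1765-07-05.

Answer: 1765-07-05
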